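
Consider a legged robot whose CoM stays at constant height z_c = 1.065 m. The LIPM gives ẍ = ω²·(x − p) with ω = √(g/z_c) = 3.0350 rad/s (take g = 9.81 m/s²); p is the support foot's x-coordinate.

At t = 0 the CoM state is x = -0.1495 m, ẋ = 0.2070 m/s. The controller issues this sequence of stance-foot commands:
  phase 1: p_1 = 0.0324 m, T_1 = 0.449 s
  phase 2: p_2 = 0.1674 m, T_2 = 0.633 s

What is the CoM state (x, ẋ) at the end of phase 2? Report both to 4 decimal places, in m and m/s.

phase 1: p=0.0324, T=0.449, ωT=1.362715, cosh=2.081375, sinh=1.825410; start (x,ẋ)=(-0.149500, 0.207000) → end (x,ẋ)=(-0.221701, -0.576903)
phase 2: p=0.1674, T=0.633, ωT=1.921155, cosh=3.487639, sinh=3.341202; start (x,ẋ)=(-0.221701, -0.576903) → end (x,ẋ)=(-1.824752, -5.957731)

x = -1.8248, ẋ = -5.9577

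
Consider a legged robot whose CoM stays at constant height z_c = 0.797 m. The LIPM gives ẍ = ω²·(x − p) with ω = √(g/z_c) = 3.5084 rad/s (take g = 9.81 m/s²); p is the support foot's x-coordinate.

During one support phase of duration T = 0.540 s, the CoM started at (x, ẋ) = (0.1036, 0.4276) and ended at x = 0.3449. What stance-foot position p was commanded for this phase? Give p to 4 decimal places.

ωT = 3.5084·0.540 = 1.894536; cosh(ωT) = 3.399925, sinh(ωT) = 3.249537
x(T) = p + (x₀−p)·cosh(ωT) + (ẋ₀/ω)·sinh(ωT) ⇒ p·(1 − cosh) = x(T) − x₀·cosh − (ẋ₀/ω)·sinh
numerator   = 0.3449 − (0.1036)·3.399925 − (0.4276/3.5084)·3.249537 = -0.403382
denominator = 1 − 3.399925 = -2.399925
p = -0.403382 / -2.399925 = 0.1681

p = 0.1681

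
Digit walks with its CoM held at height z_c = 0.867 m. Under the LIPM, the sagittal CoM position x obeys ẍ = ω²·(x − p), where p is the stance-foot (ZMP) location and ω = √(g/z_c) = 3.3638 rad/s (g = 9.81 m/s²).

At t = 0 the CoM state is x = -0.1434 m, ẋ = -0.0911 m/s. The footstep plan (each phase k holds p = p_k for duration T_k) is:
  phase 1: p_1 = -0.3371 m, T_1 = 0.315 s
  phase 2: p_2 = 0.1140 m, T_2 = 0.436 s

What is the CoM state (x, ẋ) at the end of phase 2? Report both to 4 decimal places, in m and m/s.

x = 0.1350, ẋ = 0.3613

phase 1: p=-0.3371, T=0.315, ωT=1.059597, cosh=1.615902, sinh=1.269306; start (x,ẋ)=(-0.143400, -0.091100) → end (x,ẋ)=(-0.058476, 0.679831)
phase 2: p=0.1140, T=0.436, ωT=1.466617, cosh=2.282625, sinh=2.051920; start (x,ẋ)=(-0.058476, 0.679831) → end (x,ẋ)=(0.135000, 0.361328)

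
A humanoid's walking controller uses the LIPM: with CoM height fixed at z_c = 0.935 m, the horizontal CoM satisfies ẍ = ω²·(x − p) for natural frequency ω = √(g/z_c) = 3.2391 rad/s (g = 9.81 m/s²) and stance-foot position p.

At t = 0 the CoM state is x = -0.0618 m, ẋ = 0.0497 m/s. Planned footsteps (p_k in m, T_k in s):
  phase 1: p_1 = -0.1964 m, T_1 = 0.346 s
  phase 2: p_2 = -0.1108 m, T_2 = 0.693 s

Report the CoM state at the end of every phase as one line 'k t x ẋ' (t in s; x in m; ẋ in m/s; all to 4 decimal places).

phase 1: p=-0.1964, T=0.346, ωT=1.120729, cosh=1.696565, sinh=1.370523; start (x,ẋ)=(-0.061800, 0.049700) → end (x,ẋ)=(0.052987, 0.681844)
phase 2: p=-0.1108, T=0.693, ωT=2.244696, cosh=4.771754, sinh=4.665795; start (x,ẋ)=(0.052987, 0.681844) → end (x,ẋ)=(1.652919, 5.728895)

1 0.3460 0.0530 0.6818
2 1.0390 1.6529 5.7289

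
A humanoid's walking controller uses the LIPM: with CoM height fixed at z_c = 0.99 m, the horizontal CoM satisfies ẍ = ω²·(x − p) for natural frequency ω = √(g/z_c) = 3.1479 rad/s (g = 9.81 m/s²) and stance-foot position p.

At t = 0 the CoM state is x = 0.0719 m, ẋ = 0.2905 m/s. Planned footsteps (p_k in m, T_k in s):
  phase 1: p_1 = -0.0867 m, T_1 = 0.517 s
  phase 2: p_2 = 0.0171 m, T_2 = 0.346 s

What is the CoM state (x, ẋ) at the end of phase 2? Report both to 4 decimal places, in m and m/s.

x = 1.7454, ẋ = 5.5368

phase 1: p=-0.0867, T=0.517, ωT=1.627464, cosh=2.643688, sinh=2.447261; start (x,ẋ)=(0.071900, 0.290500) → end (x,ẋ)=(0.558431, 1.989803)
phase 2: p=0.0171, T=0.346, ωT=1.089173, cosh=1.654156, sinh=1.317661; start (x,ẋ)=(0.558431, 1.989803) → end (x,ẋ)=(1.745446, 5.536814)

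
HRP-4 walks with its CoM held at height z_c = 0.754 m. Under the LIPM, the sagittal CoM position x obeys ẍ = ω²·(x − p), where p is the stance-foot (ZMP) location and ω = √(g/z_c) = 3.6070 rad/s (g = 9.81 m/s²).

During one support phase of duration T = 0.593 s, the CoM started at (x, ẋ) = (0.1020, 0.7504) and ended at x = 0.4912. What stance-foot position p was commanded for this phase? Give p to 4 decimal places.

p = 0.2478

ωT = 3.6070·0.593 = 2.138951; cosh(ωT) = 4.304152, sinh(ωT) = 4.186374
x(T) = p + (x₀−p)·cosh(ωT) + (ẋ₀/ω)·sinh(ωT) ⇒ p·(1 − cosh) = x(T) − x₀·cosh − (ẋ₀/ω)·sinh
numerator   = 0.4912 − (0.1020)·4.304152 − (0.7504/3.6070)·4.186374 = -0.818756
denominator = 1 − 4.304152 = -3.304152
p = -0.818756 / -3.304152 = 0.2478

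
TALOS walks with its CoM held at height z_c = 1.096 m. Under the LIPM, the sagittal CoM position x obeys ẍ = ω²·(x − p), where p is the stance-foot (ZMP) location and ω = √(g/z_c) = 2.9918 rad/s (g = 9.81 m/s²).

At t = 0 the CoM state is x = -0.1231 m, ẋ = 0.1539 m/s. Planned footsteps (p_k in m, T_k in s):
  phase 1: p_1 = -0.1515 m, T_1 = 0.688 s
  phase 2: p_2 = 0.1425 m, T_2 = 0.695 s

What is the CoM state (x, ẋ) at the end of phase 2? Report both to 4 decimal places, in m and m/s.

x = 1.4494, ẋ = 4.0209

phase 1: p=-0.1515, T=0.688, ωT=2.058358, cosh=3.980382, sinh=3.852719; start (x,ẋ)=(-0.123100, 0.153900) → end (x,ẋ)=(0.159729, 0.939935)
phase 2: p=0.1425, T=0.695, ωT=2.079301, cosh=4.061947, sinh=3.936929; start (x,ẋ)=(0.159729, 0.939935) → end (x,ẋ)=(1.449350, 4.020899)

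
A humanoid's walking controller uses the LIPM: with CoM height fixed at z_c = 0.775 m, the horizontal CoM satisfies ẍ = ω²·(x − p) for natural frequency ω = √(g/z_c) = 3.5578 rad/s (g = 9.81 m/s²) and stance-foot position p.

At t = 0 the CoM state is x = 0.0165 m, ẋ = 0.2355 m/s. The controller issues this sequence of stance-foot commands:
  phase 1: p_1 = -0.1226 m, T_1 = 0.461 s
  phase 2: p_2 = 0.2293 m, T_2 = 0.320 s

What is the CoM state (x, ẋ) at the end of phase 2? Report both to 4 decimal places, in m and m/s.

phase 1: p=-0.1226, T=0.461, ωT=1.640146, cosh=2.674936, sinh=2.480985; start (x,ẋ)=(0.016500, 0.235500) → end (x,ẋ)=(0.413706, 1.857762)
phase 2: p=0.2293, T=0.320, ωT=1.138496, cosh=1.721185, sinh=1.400884; start (x,ẋ)=(0.413706, 1.857762) → end (x,ẋ)=(1.278192, 4.116646)

x = 1.2782, ẋ = 4.1166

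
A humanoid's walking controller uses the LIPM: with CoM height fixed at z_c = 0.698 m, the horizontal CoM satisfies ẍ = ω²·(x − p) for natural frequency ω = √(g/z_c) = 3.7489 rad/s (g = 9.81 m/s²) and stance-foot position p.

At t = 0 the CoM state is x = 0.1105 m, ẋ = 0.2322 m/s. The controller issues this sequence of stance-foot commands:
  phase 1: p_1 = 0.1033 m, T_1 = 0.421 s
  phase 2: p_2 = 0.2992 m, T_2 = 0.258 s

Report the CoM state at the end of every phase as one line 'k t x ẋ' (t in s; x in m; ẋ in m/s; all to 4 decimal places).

1 0.4210 0.2652 0.6493
2 0.6790 0.4429 0.8340

phase 1: p=0.1033, T=0.421, ωT=1.578287, cosh=2.526487, sinh=2.320159; start (x,ẋ)=(0.110500, 0.232200) → end (x,ẋ)=(0.265197, 0.649276)
phase 2: p=0.2992, T=0.258, ωT=0.967216, cosh=1.505375, sinh=1.125236; start (x,ẋ)=(0.265197, 0.649276) → end (x,ẋ)=(0.442894, 0.833967)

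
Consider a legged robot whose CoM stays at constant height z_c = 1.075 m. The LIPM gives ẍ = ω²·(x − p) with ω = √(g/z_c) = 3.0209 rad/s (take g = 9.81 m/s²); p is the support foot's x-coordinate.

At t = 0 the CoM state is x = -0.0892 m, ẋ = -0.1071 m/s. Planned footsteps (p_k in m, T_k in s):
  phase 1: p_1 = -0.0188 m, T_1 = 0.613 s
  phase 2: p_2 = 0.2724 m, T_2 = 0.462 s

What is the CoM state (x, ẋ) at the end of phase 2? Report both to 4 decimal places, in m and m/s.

phase 1: p=-0.0188, T=0.613, ωT=1.851812, cosh=3.264152, sinh=3.107200; start (x,ẋ)=(-0.089200, -0.107100) → end (x,ẋ)=(-0.358756, -1.010403)
phase 2: p=0.2724, T=0.462, ωT=1.395656, cosh=2.142646, sinh=1.894976; start (x,ẋ)=(-0.358756, -1.010403) → end (x,ẋ)=(-1.713758, -5.778008)

x = -1.7138, ẋ = -5.7780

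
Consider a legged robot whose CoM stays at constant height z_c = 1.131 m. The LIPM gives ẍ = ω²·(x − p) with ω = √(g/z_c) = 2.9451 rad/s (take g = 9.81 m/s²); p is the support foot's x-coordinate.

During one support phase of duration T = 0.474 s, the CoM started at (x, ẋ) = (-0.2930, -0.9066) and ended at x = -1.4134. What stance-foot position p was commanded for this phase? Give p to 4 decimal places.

ωT = 2.9451·0.474 = 1.395977; cosh(ωT) = 2.143256, sinh(ωT) = 1.895665
x(T) = p + (x₀−p)·cosh(ωT) + (ẋ₀/ω)·sinh(ωT) ⇒ p·(1 − cosh) = x(T) − x₀·cosh − (ẋ₀/ω)·sinh
numerator   = -1.4134 − (-0.2930)·2.143256 − (-0.9066/2.9451)·1.895665 = -0.201877
denominator = 1 − 2.143256 = -1.143256
p = -0.201877 / -1.143256 = 0.1766

p = 0.1766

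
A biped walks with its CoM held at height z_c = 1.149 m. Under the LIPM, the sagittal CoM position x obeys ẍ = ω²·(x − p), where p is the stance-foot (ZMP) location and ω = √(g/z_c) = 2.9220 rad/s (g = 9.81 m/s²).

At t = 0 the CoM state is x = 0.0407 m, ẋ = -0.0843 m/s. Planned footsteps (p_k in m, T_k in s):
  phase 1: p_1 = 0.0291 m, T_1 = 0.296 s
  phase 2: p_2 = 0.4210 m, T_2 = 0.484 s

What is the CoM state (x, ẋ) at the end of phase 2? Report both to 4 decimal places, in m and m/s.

phase 1: p=0.0291, T=0.296, ωT=0.864912, cosh=1.397943, sinh=0.976854; start (x,ẋ)=(0.040700, -0.084300) → end (x,ẋ)=(0.017134, -0.084736)
phase 2: p=0.4210, T=0.484, ωT=1.414248, cosh=2.178250, sinh=1.935142; start (x,ẋ)=(0.017134, -0.084736) → end (x,ẋ)=(-0.514839, -2.468231)

x = -0.5148, ẋ = -2.4682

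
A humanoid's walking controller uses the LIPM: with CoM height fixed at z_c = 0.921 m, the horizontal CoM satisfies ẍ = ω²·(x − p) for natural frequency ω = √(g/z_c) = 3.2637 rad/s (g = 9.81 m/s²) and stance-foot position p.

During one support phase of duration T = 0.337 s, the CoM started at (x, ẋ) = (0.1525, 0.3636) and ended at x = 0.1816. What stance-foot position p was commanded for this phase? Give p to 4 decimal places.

ωT = 3.2637·0.337 = 1.099867; cosh(ωT) = 1.668341, sinh(ωT) = 1.335425
x(T) = p + (x₀−p)·cosh(ωT) + (ẋ₀/ω)·sinh(ωT) ⇒ p·(1 − cosh) = x(T) − x₀·cosh − (ẋ₀/ω)·sinh
numerator   = 0.1816 − (0.1525)·1.668341 − (0.3636/3.2637)·1.335425 = -0.221598
denominator = 1 − 1.668341 = -0.668341
p = -0.221598 / -0.668341 = 0.3316

p = 0.3316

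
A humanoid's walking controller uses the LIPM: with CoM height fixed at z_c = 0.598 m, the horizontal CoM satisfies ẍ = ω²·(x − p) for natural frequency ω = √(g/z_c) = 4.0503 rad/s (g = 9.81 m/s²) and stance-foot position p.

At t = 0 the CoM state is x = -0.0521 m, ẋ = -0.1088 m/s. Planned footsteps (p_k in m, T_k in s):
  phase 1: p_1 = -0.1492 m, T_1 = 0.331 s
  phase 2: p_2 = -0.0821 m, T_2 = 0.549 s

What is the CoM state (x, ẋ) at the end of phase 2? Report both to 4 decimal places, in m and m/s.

x = 0.8462, ẋ = 3.7750

phase 1: p=-0.1492, T=0.331, ωT=1.340649, cosh=2.041600, sinh=1.779924; start (x,ẋ)=(-0.052100, -0.108800) → end (x,ẋ)=(0.001227, 0.477890)
phase 2: p=-0.0821, T=0.549, ωT=2.223615, cosh=4.674445, sinh=4.566228; start (x,ẋ)=(0.001227, 0.477890) → end (x,ẋ)=(0.846169, 3.774962)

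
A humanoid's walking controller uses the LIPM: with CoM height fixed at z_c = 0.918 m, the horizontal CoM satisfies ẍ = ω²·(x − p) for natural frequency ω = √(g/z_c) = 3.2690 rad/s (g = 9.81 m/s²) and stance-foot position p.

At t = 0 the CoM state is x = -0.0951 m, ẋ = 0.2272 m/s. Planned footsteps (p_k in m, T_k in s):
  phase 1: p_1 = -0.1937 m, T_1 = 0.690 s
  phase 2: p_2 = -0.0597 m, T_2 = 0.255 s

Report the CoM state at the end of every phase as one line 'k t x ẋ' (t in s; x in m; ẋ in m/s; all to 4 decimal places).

phase 1: p=-0.1937, T=0.690, ωT=2.255610, cosh=4.822961, sinh=4.718151; start (x,ẋ)=(-0.095100, 0.227200) → end (x,ẋ)=(0.609762, 2.616547)
phase 2: p=-0.0597, T=0.255, ωT=0.833595, cosh=1.368031, sinh=0.933547; start (x,ẋ)=(0.609762, 2.616547) → end (x,ẋ)=(1.603367, 5.622558)

1 0.6900 0.6098 2.6165
2 0.9450 1.6034 5.6226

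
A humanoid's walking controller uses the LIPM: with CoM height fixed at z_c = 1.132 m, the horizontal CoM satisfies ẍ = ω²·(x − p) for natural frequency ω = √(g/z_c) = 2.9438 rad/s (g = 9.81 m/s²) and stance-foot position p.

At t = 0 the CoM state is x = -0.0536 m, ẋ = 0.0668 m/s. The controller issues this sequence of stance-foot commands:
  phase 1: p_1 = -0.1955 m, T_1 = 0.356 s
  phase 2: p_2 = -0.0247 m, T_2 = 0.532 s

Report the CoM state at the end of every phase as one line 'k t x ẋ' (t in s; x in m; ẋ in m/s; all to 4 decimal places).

phase 1: p=-0.1955, T=0.356, ωT=1.047993, cosh=1.601281, sinh=1.250640; start (x,ẋ)=(-0.053600, 0.066800) → end (x,ẋ)=(0.060101, 0.629389)
phase 2: p=-0.0247, T=0.532, ωT=1.566102, cosh=2.498402, sinh=2.289544; start (x,ẋ)=(0.060101, 0.629389) → end (x,ẋ)=(0.676675, 2.144023)

1 0.3560 0.0601 0.6294
2 0.8880 0.6767 2.1440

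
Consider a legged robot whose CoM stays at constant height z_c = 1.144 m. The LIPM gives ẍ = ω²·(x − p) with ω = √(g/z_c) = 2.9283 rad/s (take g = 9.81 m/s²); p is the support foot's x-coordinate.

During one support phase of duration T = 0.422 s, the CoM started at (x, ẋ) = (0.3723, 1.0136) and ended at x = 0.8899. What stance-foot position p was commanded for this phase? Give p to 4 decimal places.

p = 0.4042

ωT = 2.9283·0.422 = 1.235743; cosh(ωT) = 1.865776, sinh(ωT) = 1.575157
x(T) = p + (x₀−p)·cosh(ωT) + (ẋ₀/ω)·sinh(ωT) ⇒ p·(1 − cosh) = x(T) − x₀·cosh − (ẋ₀/ω)·sinh
numerator   = 0.8899 − (0.3723)·1.865776 − (1.0136/2.9283)·1.575157 = -0.349952
denominator = 1 − 1.865776 = -0.865776
p = -0.349952 / -0.865776 = 0.4042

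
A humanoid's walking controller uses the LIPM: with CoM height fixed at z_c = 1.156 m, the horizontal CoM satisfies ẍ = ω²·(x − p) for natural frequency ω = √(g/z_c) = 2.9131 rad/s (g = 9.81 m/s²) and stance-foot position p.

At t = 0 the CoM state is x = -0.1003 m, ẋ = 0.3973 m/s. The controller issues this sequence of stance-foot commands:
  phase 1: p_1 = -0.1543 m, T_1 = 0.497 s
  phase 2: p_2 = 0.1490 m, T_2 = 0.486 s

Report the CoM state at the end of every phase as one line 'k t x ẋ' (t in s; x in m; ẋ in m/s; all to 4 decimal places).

1 0.4970 0.2409 1.2078
2 0.9830 1.1532 3.1536

phase 1: p=-0.1543, T=0.497, ωT=1.447811, cosh=2.244438, sinh=2.009354; start (x,ẋ)=(-0.100300, 0.397300) → end (x,ẋ)=(0.240943, 1.207801)
phase 2: p=0.1490, T=0.486, ωT=1.415767, cosh=2.181191, sinh=1.938452; start (x,ẋ)=(0.240943, 1.207801) → end (x,ẋ)=(1.153248, 3.153640)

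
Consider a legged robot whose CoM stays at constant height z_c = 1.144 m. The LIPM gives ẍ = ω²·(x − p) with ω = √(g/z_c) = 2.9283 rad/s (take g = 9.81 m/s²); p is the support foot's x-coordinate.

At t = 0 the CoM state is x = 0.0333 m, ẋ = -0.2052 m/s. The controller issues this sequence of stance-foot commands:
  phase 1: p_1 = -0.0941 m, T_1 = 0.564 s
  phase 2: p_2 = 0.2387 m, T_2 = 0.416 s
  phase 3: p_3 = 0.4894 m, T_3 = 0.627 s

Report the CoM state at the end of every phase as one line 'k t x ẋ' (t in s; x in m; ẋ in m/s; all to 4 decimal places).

phase 1: p=-0.0941, T=0.564, ωT=1.651561, cosh=2.703433, sinh=2.511682; start (x,ẋ)=(0.033300, -0.205200) → end (x,ẋ)=(0.074312, 0.382277)
phase 2: p=0.2387, T=0.416, ωT=1.218173, cosh=1.838387, sinh=1.542617; start (x,ẋ)=(0.074312, 0.382277) → end (x,ẋ)=(0.137873, -0.039808)
phase 3: p=0.4894, T=0.627, ωT=1.836044, cosh=3.215563, sinh=3.056116; start (x,ẋ)=(0.137873, -0.039808) → end (x,ẋ)=(-0.682503, -3.273900)

1 0.5640 0.0743 0.3823
2 0.9800 0.1379 -0.0398
3 1.6070 -0.6825 -3.2739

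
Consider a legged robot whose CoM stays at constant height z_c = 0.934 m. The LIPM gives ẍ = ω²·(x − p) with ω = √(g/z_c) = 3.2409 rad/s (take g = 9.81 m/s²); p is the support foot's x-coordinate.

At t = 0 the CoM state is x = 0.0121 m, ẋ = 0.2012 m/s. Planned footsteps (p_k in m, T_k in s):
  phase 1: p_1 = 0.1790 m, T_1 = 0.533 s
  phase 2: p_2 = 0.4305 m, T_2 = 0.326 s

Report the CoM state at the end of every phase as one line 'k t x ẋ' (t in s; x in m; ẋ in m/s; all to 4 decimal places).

1 0.5330 -0.1362 -0.8896
2 0.8590 -0.8301 -3.7563

phase 1: p=0.1790, T=0.533, ωT=1.727400, cosh=2.901876, sinh=2.724130; start (x,ẋ)=(0.012100, 0.201200) → end (x,ẋ)=(-0.136205, -0.889641)
phase 2: p=0.4305, T=0.326, ωT=1.056533, cosh=1.612021, sinh=1.264362; start (x,ẋ)=(-0.136205, -0.889641) → end (x,ẋ)=(-0.830113, -3.756290)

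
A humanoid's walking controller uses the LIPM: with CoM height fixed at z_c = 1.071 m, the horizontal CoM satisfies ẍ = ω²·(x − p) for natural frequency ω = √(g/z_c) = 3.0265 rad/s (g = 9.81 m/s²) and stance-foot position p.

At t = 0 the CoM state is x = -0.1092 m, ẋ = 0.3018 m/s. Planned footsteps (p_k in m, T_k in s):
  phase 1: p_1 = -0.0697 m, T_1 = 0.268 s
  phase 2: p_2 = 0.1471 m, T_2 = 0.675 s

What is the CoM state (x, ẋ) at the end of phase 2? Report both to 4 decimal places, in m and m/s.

phase 1: p=-0.0697, T=0.268, ωT=0.811102, cosh=1.347377, sinh=0.903009; start (x,ẋ)=(-0.109200, 0.301800) → end (x,ẋ)=(-0.032874, 0.298687)
phase 2: p=0.1471, T=0.675, ωT=2.042887, cosh=3.921251, sinh=3.791597; start (x,ẋ)=(-0.032874, 0.298687) → end (x,ẋ)=(-0.184429, -0.894026)

x = -0.1844, ẋ = -0.8940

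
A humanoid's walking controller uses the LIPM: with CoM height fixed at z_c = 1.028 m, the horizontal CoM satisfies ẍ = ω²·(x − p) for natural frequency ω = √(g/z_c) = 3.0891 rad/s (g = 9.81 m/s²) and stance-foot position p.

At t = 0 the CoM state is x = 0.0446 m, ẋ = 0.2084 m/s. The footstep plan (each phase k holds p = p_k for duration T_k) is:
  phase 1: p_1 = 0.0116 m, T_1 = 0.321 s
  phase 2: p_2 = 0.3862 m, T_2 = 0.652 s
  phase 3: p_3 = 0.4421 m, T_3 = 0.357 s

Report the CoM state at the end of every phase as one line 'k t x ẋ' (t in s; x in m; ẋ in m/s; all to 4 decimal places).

phase 1: p=0.0116, T=0.321, ωT=0.991601, cosh=1.533265, sinh=1.162282; start (x,ẋ)=(0.044600, 0.208400) → end (x,ẋ)=(0.140609, 0.438016)
phase 2: p=0.3862, T=0.652, ωT=2.014093, cosh=3.813685, sinh=3.680244; start (x,ẋ)=(0.140609, 0.438016) → end (x,ẋ)=(-0.028571, -1.121584)
phase 3: p=0.4421, T=0.357, ωT=1.102809, cosh=1.672277, sinh=1.340339; start (x,ẋ)=(-0.028571, -1.121584) → end (x,ẋ)=(-0.831640, -3.824385)

1 0.3210 0.1406 0.4380
2 0.9730 -0.0286 -1.1216
3 1.3300 -0.8316 -3.8244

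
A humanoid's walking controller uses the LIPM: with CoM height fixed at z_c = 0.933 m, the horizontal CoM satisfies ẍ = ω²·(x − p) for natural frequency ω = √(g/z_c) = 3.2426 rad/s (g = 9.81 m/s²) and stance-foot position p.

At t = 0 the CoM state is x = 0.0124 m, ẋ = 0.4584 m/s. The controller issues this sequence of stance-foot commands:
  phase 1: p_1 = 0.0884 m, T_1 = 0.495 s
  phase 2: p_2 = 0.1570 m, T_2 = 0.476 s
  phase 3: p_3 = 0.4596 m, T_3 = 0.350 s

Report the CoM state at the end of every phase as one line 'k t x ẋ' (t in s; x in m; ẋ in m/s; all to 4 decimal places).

1 0.4950 0.2293 0.5984
2 0.9710 0.7461 1.9879
3 1.3210 1.8063 4.7072

phase 1: p=0.0884, T=0.495, ωT=1.605087, cosh=2.589582, sinh=2.388710; start (x,ẋ)=(0.012400, 0.458400) → end (x,ẋ)=(0.229279, 0.598397)
phase 2: p=0.1570, T=0.476, ωT=1.543478, cosh=2.447238, sinh=2.233602; start (x,ẋ)=(0.229279, 0.598397) → end (x,ẋ)=(0.746078, 1.987913)
phase 3: p=0.4596, T=0.350, ωT=1.134910, cosh=1.716172, sinh=1.394721; start (x,ẋ)=(0.746078, 1.987913) → end (x,ẋ)=(1.806295, 4.707203)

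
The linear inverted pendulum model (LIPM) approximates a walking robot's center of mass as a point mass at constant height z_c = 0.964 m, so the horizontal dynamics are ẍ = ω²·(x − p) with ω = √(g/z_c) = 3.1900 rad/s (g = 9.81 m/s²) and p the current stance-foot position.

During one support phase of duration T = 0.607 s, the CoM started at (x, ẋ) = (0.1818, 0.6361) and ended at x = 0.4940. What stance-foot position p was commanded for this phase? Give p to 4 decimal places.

ωT = 3.1900·0.607 = 1.936330; cosh(ωT) = 3.538746, sinh(ωT) = 3.394513
x(T) = p + (x₀−p)·cosh(ωT) + (ẋ₀/ω)·sinh(ωT) ⇒ p·(1 − cosh) = x(T) − x₀·cosh − (ẋ₀/ω)·sinh
numerator   = 0.4940 − (0.1818)·3.538746 − (0.6361/3.1900)·3.394513 = -0.826225
denominator = 1 − 3.538746 = -2.538746
p = -0.826225 / -2.538746 = 0.3254

p = 0.3254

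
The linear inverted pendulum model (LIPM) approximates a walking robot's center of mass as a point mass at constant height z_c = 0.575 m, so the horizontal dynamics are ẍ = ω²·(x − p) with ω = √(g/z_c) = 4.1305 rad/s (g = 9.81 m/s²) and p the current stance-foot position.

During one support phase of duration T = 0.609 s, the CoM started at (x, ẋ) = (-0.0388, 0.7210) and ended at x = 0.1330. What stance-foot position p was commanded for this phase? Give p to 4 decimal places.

p = 0.1336

ωT = 4.1305·0.609 = 2.515474; cosh(ωT) = 6.226651, sinh(ωT) = 6.145827
x(T) = p + (x₀−p)·cosh(ωT) + (ẋ₀/ω)·sinh(ωT) ⇒ p·(1 − cosh) = x(T) − x₀·cosh − (ẋ₀/ω)·sinh
numerator   = 0.1330 − (-0.0388)·6.226651 − (0.7210/4.1305)·6.145827 = -0.698192
denominator = 1 − 6.226651 = -5.226651
p = -0.698192 / -5.226651 = 0.1336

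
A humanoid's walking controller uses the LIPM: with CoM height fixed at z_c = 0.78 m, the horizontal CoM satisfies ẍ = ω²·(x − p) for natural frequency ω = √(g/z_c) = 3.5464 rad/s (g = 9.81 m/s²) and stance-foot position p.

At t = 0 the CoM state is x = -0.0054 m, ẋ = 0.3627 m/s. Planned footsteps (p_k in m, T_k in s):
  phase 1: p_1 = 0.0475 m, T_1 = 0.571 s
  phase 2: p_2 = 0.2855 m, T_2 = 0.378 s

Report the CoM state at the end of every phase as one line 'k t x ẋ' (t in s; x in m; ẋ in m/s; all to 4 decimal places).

1 0.5710 0.2243 0.6996
2 0.9490 0.5116 1.0418

phase 1: p=0.0475, T=0.571, ωT=2.024994, cosh=3.854032, sinh=3.722037; start (x,ẋ)=(-0.005400, 0.362700) → end (x,ẋ)=(0.224285, 0.699586)
phase 2: p=0.2855, T=0.378, ωT=1.340539, cosh=2.041404, sinh=1.779699; start (x,ẋ)=(0.224285, 0.699586) → end (x,ẋ)=(0.511610, 1.041775)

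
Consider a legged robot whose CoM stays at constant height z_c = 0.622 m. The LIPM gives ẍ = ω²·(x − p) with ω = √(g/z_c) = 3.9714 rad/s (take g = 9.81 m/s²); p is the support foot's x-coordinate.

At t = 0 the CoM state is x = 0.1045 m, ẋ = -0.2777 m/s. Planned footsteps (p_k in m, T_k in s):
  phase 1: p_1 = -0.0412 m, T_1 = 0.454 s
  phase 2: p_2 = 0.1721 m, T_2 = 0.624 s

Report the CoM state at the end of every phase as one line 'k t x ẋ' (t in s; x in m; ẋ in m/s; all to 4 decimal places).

1 0.4540 0.2065 0.8425
2 1.0780 1.6337 5.8637

phase 1: p=-0.0412, T=0.454, ωT=1.803016, cosh=3.116360, sinh=2.951559; start (x,ẋ)=(0.104500, -0.277700) → end (x,ẋ)=(0.206466, 0.842456)
phase 2: p=0.1721, T=0.624, ωT=2.478154, cosh=6.001567, sinh=5.917669; start (x,ẋ)=(0.206466, 0.842456) → end (x,ẋ)=(1.633669, 5.863706)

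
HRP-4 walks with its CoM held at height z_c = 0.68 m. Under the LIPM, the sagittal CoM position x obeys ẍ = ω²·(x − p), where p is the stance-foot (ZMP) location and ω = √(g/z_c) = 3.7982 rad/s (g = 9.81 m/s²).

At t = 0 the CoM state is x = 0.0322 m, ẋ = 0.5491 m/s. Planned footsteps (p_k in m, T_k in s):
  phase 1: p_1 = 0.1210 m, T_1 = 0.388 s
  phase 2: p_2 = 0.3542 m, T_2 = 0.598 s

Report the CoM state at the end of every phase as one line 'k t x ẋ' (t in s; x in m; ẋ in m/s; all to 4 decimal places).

phase 1: p=0.1210, T=0.388, ωT=1.473702, cosh=2.297220, sinh=2.068144; start (x,ẋ)=(0.032200, 0.549100) → end (x,ẋ)=(0.215995, 0.563860)
phase 2: p=0.3542, T=0.598, ωT=2.271324, cosh=4.897698, sinh=4.794523; start (x,ẋ)=(0.215995, 0.563860) → end (x,ẋ)=(0.389083, 0.244830)

1 0.3880 0.2160 0.5639
2 0.9860 0.3891 0.2448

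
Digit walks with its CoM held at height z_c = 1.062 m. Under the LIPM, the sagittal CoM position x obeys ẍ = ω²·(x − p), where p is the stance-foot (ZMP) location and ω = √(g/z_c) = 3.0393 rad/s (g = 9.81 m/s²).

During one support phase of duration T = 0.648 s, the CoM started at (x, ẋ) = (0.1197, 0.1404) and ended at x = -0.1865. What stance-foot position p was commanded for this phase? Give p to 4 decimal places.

ωT = 3.0393·0.648 = 1.969466; cosh(ωT) = 3.653191, sinh(ωT) = 3.513660
x(T) = p + (x₀−p)·cosh(ωT) + (ẋ₀/ω)·sinh(ωT) ⇒ p·(1 − cosh) = x(T) − x₀·cosh − (ẋ₀/ω)·sinh
numerator   = -0.1865 − (0.1197)·3.653191 − (0.1404/3.0393)·3.513660 = -0.786100
denominator = 1 − 3.653191 = -2.653191
p = -0.786100 / -2.653191 = 0.2963

p = 0.2963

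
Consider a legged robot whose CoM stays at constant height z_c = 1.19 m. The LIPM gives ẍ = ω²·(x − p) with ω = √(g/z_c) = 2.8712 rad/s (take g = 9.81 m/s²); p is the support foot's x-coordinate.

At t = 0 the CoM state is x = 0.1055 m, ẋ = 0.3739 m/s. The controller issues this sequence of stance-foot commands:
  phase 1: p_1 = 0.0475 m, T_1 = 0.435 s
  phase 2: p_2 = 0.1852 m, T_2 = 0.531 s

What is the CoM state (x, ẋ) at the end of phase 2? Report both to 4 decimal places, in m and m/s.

x = 1.3590, ẋ = 3.4692

phase 1: p=0.0475, T=0.435, ωT=1.248972, cosh=1.886778, sinh=1.599979; start (x,ẋ)=(0.105500, 0.373900) → end (x,ẋ)=(0.365289, 0.971910)
phase 2: p=0.1852, T=0.531, ωT=1.524607, cosh=2.405523, sinh=2.187816; start (x,ẋ)=(0.365289, 0.971910) → end (x,ẋ)=(1.358991, 3.469211)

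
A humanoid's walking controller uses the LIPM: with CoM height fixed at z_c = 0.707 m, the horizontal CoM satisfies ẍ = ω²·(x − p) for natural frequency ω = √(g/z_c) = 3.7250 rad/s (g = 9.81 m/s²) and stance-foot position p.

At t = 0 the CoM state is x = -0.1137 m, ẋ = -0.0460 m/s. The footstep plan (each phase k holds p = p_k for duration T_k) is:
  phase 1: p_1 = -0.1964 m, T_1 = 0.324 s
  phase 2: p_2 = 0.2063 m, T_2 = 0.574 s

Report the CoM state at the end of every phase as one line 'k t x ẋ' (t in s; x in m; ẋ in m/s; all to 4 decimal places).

phase 1: p=-0.1964, T=0.324, ωT=1.206900, cosh=1.821114, sinh=1.521991; start (x,ẋ)=(-0.113700, -0.046000) → end (x,ẋ)=(-0.064589, 0.385089)
phase 2: p=0.2063, T=0.574, ωT=2.138150, cosh=4.300800, sinh=4.182928; start (x,ẋ)=(-0.064589, 0.385089) → end (x,ẋ)=(-0.526309, -2.564637)

1 0.3240 -0.0646 0.3851
2 0.8980 -0.5263 -2.5646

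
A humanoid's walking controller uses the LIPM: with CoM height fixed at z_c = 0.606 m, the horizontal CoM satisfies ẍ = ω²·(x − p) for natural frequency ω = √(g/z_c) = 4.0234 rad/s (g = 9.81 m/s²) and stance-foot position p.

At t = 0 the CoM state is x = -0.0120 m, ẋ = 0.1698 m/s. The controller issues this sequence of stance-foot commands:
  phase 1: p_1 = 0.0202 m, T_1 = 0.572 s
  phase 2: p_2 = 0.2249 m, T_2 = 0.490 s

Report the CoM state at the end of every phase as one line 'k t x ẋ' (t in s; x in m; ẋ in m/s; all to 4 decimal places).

phase 1: p=0.0202, T=0.572, ωT=2.301385, cosh=5.044062, sinh=4.943942; start (x,ẋ)=(-0.012000, 0.169800) → end (x,ẋ)=(0.066431, 0.215977)
phase 2: p=0.2249, T=0.490, ωT=1.971466, cosh=3.660224, sinh=3.520972; start (x,ẋ)=(0.066431, 0.215977) → end (x,ẋ)=(-0.166126, -1.454393)

1 0.5720 0.0664 0.2160
2 1.0620 -0.1661 -1.4544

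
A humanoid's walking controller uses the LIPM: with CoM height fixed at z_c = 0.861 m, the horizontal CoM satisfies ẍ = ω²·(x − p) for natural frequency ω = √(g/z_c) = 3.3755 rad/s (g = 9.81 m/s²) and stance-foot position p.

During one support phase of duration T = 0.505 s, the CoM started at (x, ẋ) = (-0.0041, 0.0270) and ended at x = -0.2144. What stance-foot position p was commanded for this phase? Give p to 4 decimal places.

ωT = 3.3755·0.505 = 1.704628; cosh(ωT) = 2.840588, sinh(ωT) = 2.658748
x(T) = p + (x₀−p)·cosh(ωT) + (ẋ₀/ω)·sinh(ωT) ⇒ p·(1 − cosh) = x(T) − x₀·cosh − (ẋ₀/ω)·sinh
numerator   = -0.2144 − (-0.0041)·2.840588 − (0.0270/3.3755)·2.658748 = -0.224020
denominator = 1 − 2.840588 = -1.840588
p = -0.224020 / -1.840588 = 0.1217

p = 0.1217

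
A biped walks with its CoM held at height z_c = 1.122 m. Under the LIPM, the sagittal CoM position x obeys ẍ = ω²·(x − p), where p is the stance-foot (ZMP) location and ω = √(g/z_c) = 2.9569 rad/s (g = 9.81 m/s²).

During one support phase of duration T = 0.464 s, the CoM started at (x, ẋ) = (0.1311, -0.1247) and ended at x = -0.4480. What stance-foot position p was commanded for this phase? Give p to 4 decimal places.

ωT = 2.9569·0.464 = 1.372002; cosh(ωT) = 2.098417, sinh(ωT) = 1.844818
x(T) = p + (x₀−p)·cosh(ωT) + (ẋ₀/ω)·sinh(ωT) ⇒ p·(1 − cosh) = x(T) − x₀·cosh − (ẋ₀/ω)·sinh
numerator   = -0.4480 − (0.1311)·2.098417 − (-0.1247/2.9569)·1.844818 = -0.645302
denominator = 1 − 2.098417 = -1.098417
p = -0.645302 / -1.098417 = 0.5875

p = 0.5875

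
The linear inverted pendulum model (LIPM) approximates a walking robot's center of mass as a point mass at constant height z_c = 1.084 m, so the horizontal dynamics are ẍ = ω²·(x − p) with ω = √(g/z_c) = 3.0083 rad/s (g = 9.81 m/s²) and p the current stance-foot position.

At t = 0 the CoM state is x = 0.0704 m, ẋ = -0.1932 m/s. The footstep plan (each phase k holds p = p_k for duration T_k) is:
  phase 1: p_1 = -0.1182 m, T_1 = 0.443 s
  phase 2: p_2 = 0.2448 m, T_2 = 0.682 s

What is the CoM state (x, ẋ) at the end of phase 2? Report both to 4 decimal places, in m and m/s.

phase 1: p=-0.1182, T=0.443, ωT=1.332677, cosh=2.027474, sinh=1.763704; start (x,ẋ)=(0.070400, -0.193200) → end (x,ẋ)=(0.150912, 0.608957)
phase 2: p=0.2448, T=0.682, ωT=2.051661, cosh=3.954666, sinh=3.826145; start (x,ẋ)=(0.150912, 0.608957) → end (x,ẋ)=(0.648016, 1.327557)

x = 0.6480, ẋ = 1.3276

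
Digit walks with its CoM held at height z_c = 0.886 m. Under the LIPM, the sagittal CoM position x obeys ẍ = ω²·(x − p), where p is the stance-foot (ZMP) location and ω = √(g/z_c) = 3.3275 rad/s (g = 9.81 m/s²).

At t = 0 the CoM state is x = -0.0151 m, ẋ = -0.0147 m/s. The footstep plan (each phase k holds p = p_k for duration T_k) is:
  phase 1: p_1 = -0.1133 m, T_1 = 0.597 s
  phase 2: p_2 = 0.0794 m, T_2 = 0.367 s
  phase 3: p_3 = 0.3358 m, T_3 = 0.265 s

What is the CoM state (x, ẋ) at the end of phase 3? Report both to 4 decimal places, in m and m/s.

x = 1.9729, ẋ = 5.8732

phase 1: p=-0.1133, T=0.597, ωT=1.986517, cosh=3.713637, sinh=3.576465; start (x,ẋ)=(-0.015100, -0.014700) → end (x,ẋ)=(0.235579, 1.114057)
phase 2: p=0.0794, T=0.367, ωT=1.221193, cosh=1.843054, sinh=1.548176; start (x,ẋ)=(0.235579, 1.114057) → end (x,ẋ)=(0.885581, 2.857833)
phase 3: p=0.3358, T=0.265, ωT=0.881788, cosh=1.414628, sinh=1.000585; start (x,ẋ)=(0.885581, 2.857833) → end (x,ẋ)=(1.972891, 5.873236)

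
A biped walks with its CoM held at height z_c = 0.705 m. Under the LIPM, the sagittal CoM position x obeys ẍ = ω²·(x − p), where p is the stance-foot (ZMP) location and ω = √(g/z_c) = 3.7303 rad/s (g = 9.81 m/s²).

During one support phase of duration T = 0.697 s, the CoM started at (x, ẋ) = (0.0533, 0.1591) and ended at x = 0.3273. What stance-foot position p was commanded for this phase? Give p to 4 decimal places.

p = 0.0553

ωT = 3.7303·0.697 = 2.600019; cosh(ωT) = 6.769134, sinh(ωT) = 6.694862
x(T) = p + (x₀−p)·cosh(ωT) + (ẋ₀/ω)·sinh(ωT) ⇒ p·(1 − cosh) = x(T) − x₀·cosh − (ẋ₀/ω)·sinh
numerator   = 0.3273 − (0.0533)·6.769134 − (0.1591/3.7303)·6.694862 = -0.319036
denominator = 1 − 6.769134 = -5.769134
p = -0.319036 / -5.769134 = 0.0553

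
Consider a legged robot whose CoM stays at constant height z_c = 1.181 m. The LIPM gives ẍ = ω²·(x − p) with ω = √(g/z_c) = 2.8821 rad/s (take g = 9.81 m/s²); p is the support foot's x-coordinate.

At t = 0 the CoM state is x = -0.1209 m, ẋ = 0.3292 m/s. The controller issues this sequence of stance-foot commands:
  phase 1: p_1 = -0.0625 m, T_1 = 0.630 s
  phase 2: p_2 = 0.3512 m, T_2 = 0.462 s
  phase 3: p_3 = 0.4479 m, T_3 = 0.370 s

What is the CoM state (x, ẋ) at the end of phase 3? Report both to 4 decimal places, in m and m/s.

x = -0.1178, ẋ = -1.4188

phase 1: p=-0.0625, T=0.630, ωT=1.815723, cosh=3.154119, sinh=2.991399; start (x,ẋ)=(-0.120900, 0.329200) → end (x,ẋ)=(0.094984, 0.534840)
phase 2: p=0.3512, T=0.462, ωT=1.331530, cosh=2.025453, sinh=1.761380; start (x,ẋ)=(0.094984, 0.534840) → end (x,ẋ)=(0.159111, -0.217382)
phase 3: p=0.4479, T=0.370, ωT=1.066377, cosh=1.624545, sinh=1.280291; start (x,ẋ)=(0.159111, -0.217382) → end (x,ẋ)=(-0.117817, -1.418759)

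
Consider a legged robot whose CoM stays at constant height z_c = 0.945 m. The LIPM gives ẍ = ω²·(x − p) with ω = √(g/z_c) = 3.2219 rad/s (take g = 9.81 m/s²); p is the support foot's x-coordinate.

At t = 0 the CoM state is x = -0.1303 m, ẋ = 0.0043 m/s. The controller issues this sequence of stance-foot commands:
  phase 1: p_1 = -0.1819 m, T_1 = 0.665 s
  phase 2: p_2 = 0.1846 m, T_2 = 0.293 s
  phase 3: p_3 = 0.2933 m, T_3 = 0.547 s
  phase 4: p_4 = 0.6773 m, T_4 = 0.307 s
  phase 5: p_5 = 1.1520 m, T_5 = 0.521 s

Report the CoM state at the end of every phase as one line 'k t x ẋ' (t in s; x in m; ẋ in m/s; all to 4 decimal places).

phase 1: p=-0.1819, T=0.665, ωT=2.142564, cosh=4.319304, sinh=4.201950; start (x,ẋ)=(-0.130300, 0.004300) → end (x,ẋ)=(0.046584, 0.717147)
phase 2: p=0.1846, T=0.293, ωT=0.944017, cosh=1.479673, sinh=1.090611; start (x,ẋ)=(0.046584, 0.717147) → end (x,ẋ)=(0.223135, 0.576178)
phase 3: p=0.2933, T=0.547, ωT=1.762379, cosh=2.998960, sinh=2.827324; start (x,ẋ)=(0.223135, 0.576178) → end (x,ẋ)=(0.588495, 1.088781)
phase 4: p=0.6773, T=0.307, ωT=0.989123, cosh=1.530389, sinh=1.158487; start (x,ẋ)=(0.588495, 1.088781) → end (x,ẋ)=(0.932882, 1.334790)
phase 5: p=1.1520, T=0.521, ωT=1.678610, cosh=2.772368, sinh=2.585735; start (x,ẋ)=(0.932882, 1.334790) → end (x,ẋ)=(1.615760, 1.875062)

1 0.6650 0.0466 0.7171
2 0.9580 0.2231 0.5762
3 1.5050 0.5885 1.0888
4 1.8120 0.9329 1.3348
5 2.3330 1.6158 1.8751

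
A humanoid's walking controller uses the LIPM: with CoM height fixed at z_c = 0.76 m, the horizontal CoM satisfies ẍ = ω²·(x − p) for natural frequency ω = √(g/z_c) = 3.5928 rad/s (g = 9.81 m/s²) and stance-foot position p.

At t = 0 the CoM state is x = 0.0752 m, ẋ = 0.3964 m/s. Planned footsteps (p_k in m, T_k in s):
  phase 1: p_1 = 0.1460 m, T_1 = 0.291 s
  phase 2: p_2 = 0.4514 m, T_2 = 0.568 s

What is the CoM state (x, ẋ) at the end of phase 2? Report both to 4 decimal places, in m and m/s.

x = -0.3150, ẋ = -2.5813

phase 1: p=0.1460, T=0.291, ωT=1.045505, cosh=1.598174, sinh=1.246660; start (x,ẋ)=(0.075200, 0.396400) → end (x,ẋ)=(0.170395, 0.316403)
phase 2: p=0.4514, T=0.568, ωT=2.040710, cosh=3.913005, sinh=3.783069; start (x,ẋ)=(0.170395, 0.316403) → end (x,ẋ)=(-0.315013, -2.581273)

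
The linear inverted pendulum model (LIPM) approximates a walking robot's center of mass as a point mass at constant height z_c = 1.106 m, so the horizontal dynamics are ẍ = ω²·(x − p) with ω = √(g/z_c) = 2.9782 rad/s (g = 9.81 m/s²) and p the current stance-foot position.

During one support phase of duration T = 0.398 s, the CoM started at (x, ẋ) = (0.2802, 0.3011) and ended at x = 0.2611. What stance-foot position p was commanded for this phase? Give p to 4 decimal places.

p = 0.4945

ωT = 2.9782·0.398 = 1.185324; cosh(ωT) = 1.788696, sinh(ωT) = 1.483049
x(T) = p + (x₀−p)·cosh(ωT) + (ẋ₀/ω)·sinh(ωT) ⇒ p·(1 − cosh) = x(T) − x₀·cosh − (ẋ₀/ω)·sinh
numerator   = 0.2611 − (0.2802)·1.788696 − (0.3011/2.9782)·1.483049 = -0.390031
denominator = 1 − 1.788696 = -0.788696
p = -0.390031 / -0.788696 = 0.4945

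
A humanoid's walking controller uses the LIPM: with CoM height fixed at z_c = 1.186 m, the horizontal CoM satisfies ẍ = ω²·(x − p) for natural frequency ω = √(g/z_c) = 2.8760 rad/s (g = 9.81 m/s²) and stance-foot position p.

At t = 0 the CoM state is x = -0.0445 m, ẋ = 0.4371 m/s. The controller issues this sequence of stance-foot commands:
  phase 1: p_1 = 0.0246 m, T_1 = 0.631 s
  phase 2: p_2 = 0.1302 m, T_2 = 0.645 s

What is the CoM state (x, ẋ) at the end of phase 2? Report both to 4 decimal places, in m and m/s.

phase 1: p=0.0246, T=0.631, ωT=1.814756, cosh=3.151228, sinh=2.988350; start (x,ẋ)=(-0.044500, 0.437100) → end (x,ẋ)=(0.261025, 0.783522)
phase 2: p=0.1302, T=0.645, ωT=1.855020, cosh=3.274138, sinh=3.117688; start (x,ẋ)=(0.261025, 0.783522) → end (x,ẋ)=(1.407907, 3.738401)

x = 1.4079, ẋ = 3.7384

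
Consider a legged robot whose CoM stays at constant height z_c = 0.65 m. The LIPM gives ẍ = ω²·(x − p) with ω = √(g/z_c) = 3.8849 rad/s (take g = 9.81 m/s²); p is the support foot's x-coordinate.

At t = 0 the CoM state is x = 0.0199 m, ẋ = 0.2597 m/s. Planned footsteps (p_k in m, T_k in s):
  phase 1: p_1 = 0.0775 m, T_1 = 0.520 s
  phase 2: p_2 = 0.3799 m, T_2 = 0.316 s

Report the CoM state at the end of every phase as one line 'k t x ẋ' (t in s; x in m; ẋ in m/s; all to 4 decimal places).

1 0.5200 0.1041 0.1675
2 0.8360 -0.0639 -1.3611

phase 1: p=0.0775, T=0.520, ωT=2.020148, cosh=3.836038, sinh=3.703402; start (x,ẋ)=(0.019900, 0.259700) → end (x,ẋ)=(0.104111, 0.167508)
phase 2: p=0.3799, T=0.316, ωT=1.227628, cosh=1.853056, sinh=1.560069; start (x,ẋ)=(0.104111, 0.167508) → end (x,ẋ)=(-0.063885, -1.361075)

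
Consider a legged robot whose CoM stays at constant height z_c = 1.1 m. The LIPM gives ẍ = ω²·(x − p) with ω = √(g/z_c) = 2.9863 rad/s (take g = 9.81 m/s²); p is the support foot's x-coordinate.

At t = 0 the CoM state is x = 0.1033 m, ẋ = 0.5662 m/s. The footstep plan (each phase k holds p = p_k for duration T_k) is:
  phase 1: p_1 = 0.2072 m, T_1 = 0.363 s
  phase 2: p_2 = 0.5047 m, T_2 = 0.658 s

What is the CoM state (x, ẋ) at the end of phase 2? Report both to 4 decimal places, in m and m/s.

x = 0.3195, ẋ = -0.3870

phase 1: p=0.2072, T=0.363, ωT=1.084027, cosh=1.647396, sinh=1.309165; start (x,ẋ)=(0.103300, 0.566200) → end (x,ẋ)=(0.284252, 0.526552)
phase 2: p=0.5047, T=0.658, ωT=1.964985, cosh=3.637483, sinh=3.497325; start (x,ẋ)=(0.284252, 0.526552) → end (x,ẋ)=(0.319483, -0.387045)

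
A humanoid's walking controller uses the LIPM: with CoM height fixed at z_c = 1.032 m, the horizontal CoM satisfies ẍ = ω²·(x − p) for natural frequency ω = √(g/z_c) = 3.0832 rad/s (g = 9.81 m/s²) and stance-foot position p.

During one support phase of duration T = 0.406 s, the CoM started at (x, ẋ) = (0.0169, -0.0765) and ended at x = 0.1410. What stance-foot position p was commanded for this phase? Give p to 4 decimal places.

p = -0.1670

ωT = 3.0832·0.406 = 1.251779; cosh(ωT) = 1.891277, sinh(ωT) = 1.605282
x(T) = p + (x₀−p)·cosh(ωT) + (ẋ₀/ω)·sinh(ωT) ⇒ p·(1 − cosh) = x(T) − x₀·cosh − (ẋ₀/ω)·sinh
numerator   = 0.1410 − (0.0169)·1.891277 − (-0.0765/3.0832)·1.605282 = 0.148867
denominator = 1 − 1.891277 = -0.891277
p = 0.148867 / -0.891277 = -0.1670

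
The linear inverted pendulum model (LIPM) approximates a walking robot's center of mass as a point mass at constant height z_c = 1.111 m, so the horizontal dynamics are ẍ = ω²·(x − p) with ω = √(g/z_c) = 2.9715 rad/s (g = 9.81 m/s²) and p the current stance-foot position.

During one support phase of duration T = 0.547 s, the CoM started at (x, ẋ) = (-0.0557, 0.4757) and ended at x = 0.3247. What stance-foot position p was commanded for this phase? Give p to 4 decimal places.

ωT = 2.9715·0.547 = 1.625411; cosh(ωT) = 2.638668, sinh(ωT) = 2.441837
x(T) = p + (x₀−p)·cosh(ωT) + (ẋ₀/ω)·sinh(ωT) ⇒ p·(1 − cosh) = x(T) − x₀·cosh − (ẋ₀/ω)·sinh
numerator   = 0.3247 − (-0.0557)·2.638668 − (0.4757/2.9715)·2.441837 = 0.080766
denominator = 1 − 2.638668 = -1.638668
p = 0.080766 / -1.638668 = -0.0493

p = -0.0493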